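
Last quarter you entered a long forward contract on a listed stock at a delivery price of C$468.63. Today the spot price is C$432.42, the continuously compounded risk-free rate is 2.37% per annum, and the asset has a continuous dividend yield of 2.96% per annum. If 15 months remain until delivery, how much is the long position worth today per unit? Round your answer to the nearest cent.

Current fair forward for the remaining 15 months: F = S·e^((r − q)·T), (r − q) = 0.0237 − 0.0296 = -0.0059
F = 432.42 · e^(-0.0059 × 15/12) = 432.42 × 0.992652 = 429.2426
Value of long forward = (F − K)·e^(−rT) = (429.2426 − 468.63) · e^(−0.0237·15/12)
= -39.3874 × 0.970810 = -38.24

-C$38.24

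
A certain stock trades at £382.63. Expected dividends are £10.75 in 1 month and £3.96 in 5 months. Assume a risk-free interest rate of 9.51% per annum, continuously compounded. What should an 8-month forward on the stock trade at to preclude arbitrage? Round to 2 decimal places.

PV(dividends) I = 10.75·e^(−0.0951·1/12) + 3.96·e^(−0.0951·5/12)
I = 10.6651 + 3.8062 = 14.4713
F = (S − I)·e^(rT) = (382.63 − 14.4713) · e^(0.0951·8/12)
= 368.1587 · e^0.063400 = 368.1587 × 1.065453 = £392.26

£392.26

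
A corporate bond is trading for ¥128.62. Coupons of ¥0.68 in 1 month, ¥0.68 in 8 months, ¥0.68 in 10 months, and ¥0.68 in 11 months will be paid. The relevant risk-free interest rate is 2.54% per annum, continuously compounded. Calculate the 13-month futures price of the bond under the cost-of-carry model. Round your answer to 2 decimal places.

PV(coupons) I = 0.68·e^(−0.0254·1/12) + 0.68·e^(−0.0254·8/12) + 0.68·e^(−0.0254·10/12) + 0.68·e^(−0.0254·11/12)
I = 0.6786 + 0.6686 + 0.6658 + 0.6644 = 2.6774
F = (S − I)·e^(rT) = (128.62 − 2.6774) · e^(0.0254·13/12)
= 125.9426 · e^0.027517 = 125.9426 × 1.027899 = ¥129.46

¥129.46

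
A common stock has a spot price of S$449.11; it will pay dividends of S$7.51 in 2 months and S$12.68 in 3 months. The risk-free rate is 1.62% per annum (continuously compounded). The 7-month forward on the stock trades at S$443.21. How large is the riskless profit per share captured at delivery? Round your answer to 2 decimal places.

PV(dividends) I = 7.51·e^(−0.0162·2/12) + 12.68·e^(−0.0162·3/12) = 20.1185
Fair forward F* = (S − I)·e^(rT) = (449.11 − 20.1185)·e^0.009450 = 428.9915 × 1.009495 = 433.0648
Market S$443.21 > fair 433.0648: forward overpriced → cash-and-carry (borrow at r, buy the stock and collect the dividends, short the forward).
Profit at T = |F_mkt − F*| = |443.21 − 433.0648| = S$10.15 per share

S$10.15 per share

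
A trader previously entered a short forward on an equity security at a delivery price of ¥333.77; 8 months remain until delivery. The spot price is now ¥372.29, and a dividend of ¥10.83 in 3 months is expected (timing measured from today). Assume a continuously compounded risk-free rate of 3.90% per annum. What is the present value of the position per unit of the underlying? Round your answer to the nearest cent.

PV(remaining dividends) I = 10.83·e^(−0.0390·3/12) = 10.7249
Current forward F = (S − I)·e^(rT) = (372.29 − 10.7249)·e^(0.0390·8/12) = 361.5651 × 1.026341 = 371.0891
Value (long) = (F − K)·e^(−rT) = (371.0891 − 333.77) × 0.974335 = 36.3613
Short position value = −(long value) = -¥36.36

-¥36.36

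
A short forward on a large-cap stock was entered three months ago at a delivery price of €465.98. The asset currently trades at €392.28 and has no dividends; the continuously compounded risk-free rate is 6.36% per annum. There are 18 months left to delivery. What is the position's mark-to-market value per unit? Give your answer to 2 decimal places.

Current fair forward for the remaining 18 months: F = S·e^(r·T), r = 0.0636
F = 392.28 · e^(0.0636 × 18/12) = 392.28 × 1.100099 = 431.5468
Value of long forward = (F − K)·e^(−rT) = (431.5468 − 465.98) · e^(−0.0636·18/12)
= -34.4332 × 0.909009 = -31.30
Short position value = −(long value) = €31.30

€31.30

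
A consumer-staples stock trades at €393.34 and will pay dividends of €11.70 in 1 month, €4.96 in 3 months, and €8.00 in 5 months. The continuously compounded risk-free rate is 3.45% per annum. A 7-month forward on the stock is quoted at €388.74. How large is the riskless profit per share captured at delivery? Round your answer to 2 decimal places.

€12.37 per share

PV(dividends) I = 11.70·e^(−0.0345·1/12) + 4.96·e^(−0.0345·3/12) + 8.00·e^(−0.0345·5/12) = 24.4696
Fair forward F* = (S − I)·e^(rT) = (393.34 − 24.4696)·e^0.020125 = 368.8704 × 1.020329 = 376.3692
Market €388.74 > fair 376.3692: forward overpriced → cash-and-carry (borrow at r, buy the stock and collect the dividends, short the forward).
Profit at T = |F_mkt − F*| = |388.74 − 376.3692| = €12.37 per share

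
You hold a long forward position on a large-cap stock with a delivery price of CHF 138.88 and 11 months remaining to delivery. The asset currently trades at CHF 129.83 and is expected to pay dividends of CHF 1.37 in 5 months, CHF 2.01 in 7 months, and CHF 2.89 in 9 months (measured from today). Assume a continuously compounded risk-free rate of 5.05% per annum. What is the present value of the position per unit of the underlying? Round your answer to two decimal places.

PV(remaining dividends) I = 1.37·e^(−0.0505·5/12) + 2.01·e^(−0.0505·7/12) + 2.89·e^(−0.0505·9/12) = 6.0757
Current forward F = (S − I)·e^(rT) = (129.83 − 6.0757)·e^(0.0505·11/12) = 123.7543 × 1.047380 = 129.6178
Value (long) = (F − K)·e^(−rT) = (129.6178 − 138.88) × 0.954763 = -8.8432
Value = -CHF 8.84

-CHF 8.84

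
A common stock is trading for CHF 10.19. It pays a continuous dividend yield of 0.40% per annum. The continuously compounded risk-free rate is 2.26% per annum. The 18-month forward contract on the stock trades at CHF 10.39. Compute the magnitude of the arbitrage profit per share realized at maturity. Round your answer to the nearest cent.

CHF 0.09 per share

Fair forward: F* = S·e^(carry·T), with carry = (r − q) = 0.0226 − 0.0040 = 0.0186
F* = 10.19 · e^(0.0186 × 18/12) = 10.19 · e^0.027900 = 10.19 × 1.028293 = CHF 10.4783
Market CHF 10.39 < fair CHF 10.4783: forward underpriced → reverse cash-and-carry (short spot, go long the forward).
At maturity, profit = |F_mkt − F*| = |10.39 − 10.4783| = CHF 0.09 per share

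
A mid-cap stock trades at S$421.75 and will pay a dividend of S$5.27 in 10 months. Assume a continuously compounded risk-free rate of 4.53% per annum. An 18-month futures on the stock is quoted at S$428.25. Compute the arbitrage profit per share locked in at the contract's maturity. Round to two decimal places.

PV(dividends) I = 5.27·e^(−0.0453·10/12) = 5.0748
Fair futures F* = (S − I)·e^(rT) = (421.75 − 5.0748)·e^0.067950 = 416.6752 × 1.070312 = 445.9725
Market S$428.25 < fair 445.9725: forward underpriced → reverse cash-and-carry (short the stock, invest proceeds at r, pay the dividends, go long the forward).
Profit at T = |F_mkt − F*| = |428.25 − 445.9725| = S$17.72 per share

S$17.72 per share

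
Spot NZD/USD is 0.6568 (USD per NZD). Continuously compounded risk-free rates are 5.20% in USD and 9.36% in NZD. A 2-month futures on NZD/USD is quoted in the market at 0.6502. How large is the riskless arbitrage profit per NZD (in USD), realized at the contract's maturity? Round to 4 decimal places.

Fair futures: F* = S·e^(carry·T), with carry = (r_USD − r_NZD) = 0.0520 − 0.0936 = -0.0416
F* = 0.6568 · e^(-0.0416 × 2/12) = 0.6568 · e^-0.006933 = 0.6568 × 0.993091 = 0.6523
Market 0.6502 < fair 0.6523: forward underpriced → reverse cash-and-carry (short spot, go long the forward).
At maturity, profit = |F_mkt − F*| = |0.6502 − 0.6523| = 0.0021 per NZD (in USD)

0.0021 per NZD (in USD)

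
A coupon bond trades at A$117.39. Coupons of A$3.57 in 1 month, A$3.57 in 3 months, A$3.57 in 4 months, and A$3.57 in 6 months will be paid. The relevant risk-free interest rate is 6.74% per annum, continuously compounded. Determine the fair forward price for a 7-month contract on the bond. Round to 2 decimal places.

A$107.53

PV(coupons) I = 3.57·e^(−0.0674·1/12) + 3.57·e^(−0.0674·3/12) + 3.57·e^(−0.0674·4/12) + 3.57·e^(−0.0674·6/12)
I = 3.5500 + 3.5103 + 3.4907 + 3.4517 = 14.0027
F = (S − I)·e^(rT) = (117.39 − 14.0027) · e^(0.0674·7/12)
= 103.3873 · e^0.039317 = 103.3873 × 1.040100 = A$107.53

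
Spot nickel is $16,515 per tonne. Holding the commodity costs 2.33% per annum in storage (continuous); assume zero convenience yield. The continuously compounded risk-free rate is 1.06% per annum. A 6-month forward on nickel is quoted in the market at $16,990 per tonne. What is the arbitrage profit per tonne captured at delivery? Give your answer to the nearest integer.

Fair forward: F* = S·e^(carry·T), with carry = (r + u) = 0.0106 + 0.0233 = 0.0339
F* = 16515 · e^(0.0339 × 6/12) = 16515 · e^0.016950 = 16515 × 1.017094 = $16797.3074
Market $16990 > fair $16797.3074: forward overpriced → cash-and-carry (buy spot, short the forward).
At maturity, profit = |F_mkt − F*| = |16990 − 16797.3074| = $193 per tonne

$193 per tonne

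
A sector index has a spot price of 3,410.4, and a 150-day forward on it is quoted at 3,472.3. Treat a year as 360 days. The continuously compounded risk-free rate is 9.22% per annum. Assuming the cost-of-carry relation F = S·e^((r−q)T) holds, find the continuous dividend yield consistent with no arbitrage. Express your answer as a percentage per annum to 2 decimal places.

4.90%

From F = S·e^((r−q)T): (r − q) = ln(F/S)/T
ln(3472.3/3410.4) = ln(1.018150) = 0.017987
(r − q) = 0.017987 / (150/360) = 0.043169
q = r − ln(F/S)/T = 0.0922 − 0.043169 = 0.049031
q = 4.90%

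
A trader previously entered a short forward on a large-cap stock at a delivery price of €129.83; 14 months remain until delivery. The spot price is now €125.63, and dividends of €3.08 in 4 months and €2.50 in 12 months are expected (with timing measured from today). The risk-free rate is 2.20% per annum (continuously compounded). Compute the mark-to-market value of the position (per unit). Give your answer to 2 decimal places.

€6.41

PV(remaining dividends) I = 3.08·e^(−0.0220·4/12) + 2.50·e^(−0.0220·12/12) = 5.5031
Current forward F = (S − I)·e^(rT) = (125.63 − 5.5031)·e^(0.0220·14/12) = 120.1269 × 1.025999 = 123.2501
Value (long) = (F − K)·e^(−rT) = (123.2501 − 129.83) × 0.974660 = -6.4132
Short position value = −(long value) = €6.41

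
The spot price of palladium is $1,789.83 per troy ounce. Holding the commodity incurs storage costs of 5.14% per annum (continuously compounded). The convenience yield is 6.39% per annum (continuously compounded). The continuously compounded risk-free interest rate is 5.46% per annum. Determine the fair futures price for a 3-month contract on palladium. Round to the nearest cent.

$1,808.77 per troy ounce

Net carry = r + u − y = 0.0546 + 0.0514 − 0.0639 = 0.0421
F = S·e^((r+u−y)T) = 1789.83 · e^(0.0421 × 3/12) = 1789.83 · e^0.01052500
= 1789.83 × 1.01058058 = $1,808.77 per troy ounce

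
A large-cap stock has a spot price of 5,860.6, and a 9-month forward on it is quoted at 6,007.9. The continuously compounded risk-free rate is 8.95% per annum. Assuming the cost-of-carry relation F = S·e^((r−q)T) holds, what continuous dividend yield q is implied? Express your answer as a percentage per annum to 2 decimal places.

5.64%

From F = S·e^((r−q)T): (r − q) = ln(F/S)/T
ln(6007.9/5860.6) = ln(1.025134) = 0.024823
(r − q) = 0.024823 / (9/12) = 0.033097
q = r − ln(F/S)/T = 0.0895 − 0.033097 = 0.056403
q = 5.64%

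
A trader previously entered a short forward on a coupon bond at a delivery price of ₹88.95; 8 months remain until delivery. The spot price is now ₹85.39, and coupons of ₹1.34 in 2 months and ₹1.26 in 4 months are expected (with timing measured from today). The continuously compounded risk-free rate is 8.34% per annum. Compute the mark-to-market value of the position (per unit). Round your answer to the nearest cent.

₹1.30

PV(remaining coupons) I = 1.34·e^(−0.0834·2/12) + 1.26·e^(−0.0834·4/12) = 2.5470
Current forward F = (S − I)·e^(rT) = (85.39 − 2.5470)·e^(0.0834·8/12) = 82.8430 × 1.057175 = 87.5795
Value (long) = (F − K)·e^(−rT) = (87.5795 − 88.95) × 0.945917 = -1.2964
Short position value = −(long value) = ₹1.30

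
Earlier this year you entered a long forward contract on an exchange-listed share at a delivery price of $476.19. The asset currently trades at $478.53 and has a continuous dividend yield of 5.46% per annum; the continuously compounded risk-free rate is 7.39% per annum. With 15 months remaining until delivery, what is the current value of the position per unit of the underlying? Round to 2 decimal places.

$12.79

Current fair forward for the remaining 15 months: F = S·e^((r − q)·T), (r − q) = 0.0739 − 0.0546 = 0.0193
F = 478.53 · e^(0.0193 × 15/12) = 478.53 × 1.024418 = 490.2147
Value of long forward = (F − K)·e^(−rT) = (490.2147 − 476.19) · e^(−0.0739·15/12)
= 14.0247 × 0.911763 = 12.79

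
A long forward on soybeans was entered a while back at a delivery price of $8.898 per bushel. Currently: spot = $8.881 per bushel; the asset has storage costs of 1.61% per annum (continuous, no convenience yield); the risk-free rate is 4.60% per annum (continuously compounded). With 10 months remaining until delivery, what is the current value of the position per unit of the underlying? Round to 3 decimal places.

Current fair forward for the remaining 10 months: F = S·e^((r + u)·T), (r + u) = 0.0460 + 0.0161 = 0.0621
F = 8.881 · e^(0.0621 × 10/12) = 8.881 × 1.053112 = 9.3527
Value of long forward = (F − K)·e^(−rT) = (9.3527 − 8.898) · e^(−0.0460·10/12)
= 0.4547 × 0.962392 = 0.438

$0.438 per bushel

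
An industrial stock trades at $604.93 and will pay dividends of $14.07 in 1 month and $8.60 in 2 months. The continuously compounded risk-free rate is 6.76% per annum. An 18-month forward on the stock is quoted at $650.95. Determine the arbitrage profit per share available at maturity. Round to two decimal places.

PV(dividends) I = 14.07·e^(−0.0676·1/12) + 8.60·e^(−0.0676·2/12) = 22.4946
Fair forward F* = (S − I)·e^(rT) = (604.93 − 22.4946)·e^0.101400 = 582.4354 × 1.106719 = 644.5923
Market $650.95 > fair 644.5923: forward overpriced → cash-and-carry (borrow at r, buy the stock and collect the dividends, short the forward).
Profit at T = |F_mkt − F*| = |650.95 − 644.5923| = $6.36 per share

$6.36 per share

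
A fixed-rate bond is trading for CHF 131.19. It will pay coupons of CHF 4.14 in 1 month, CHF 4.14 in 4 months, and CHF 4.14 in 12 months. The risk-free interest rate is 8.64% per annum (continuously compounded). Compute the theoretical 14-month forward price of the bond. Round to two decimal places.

CHF 131.91

PV(coupons) I = 4.14·e^(−0.0864·1/12) + 4.14·e^(−0.0864·4/12) + 4.14·e^(−0.0864·12/12)
I = 4.1103 + 4.0225 + 3.7973 = 11.9301
F = (S − I)·e^(rT) = (131.19 − 11.9301) · e^(0.0864·14/12)
= 119.2599 · e^0.100800 = 119.2599 × 1.106055 = CHF 131.91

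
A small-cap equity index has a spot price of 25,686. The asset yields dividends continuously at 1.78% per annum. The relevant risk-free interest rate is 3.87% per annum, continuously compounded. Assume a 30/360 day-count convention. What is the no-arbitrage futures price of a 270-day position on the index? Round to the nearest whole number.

26,092

F = S·e^((r − q)T) = 25686 · e^((0.0387 − 0.0178) × 270/360)
= 25686 · e^0.015675 = 25686 × 1.015798
F = 26,092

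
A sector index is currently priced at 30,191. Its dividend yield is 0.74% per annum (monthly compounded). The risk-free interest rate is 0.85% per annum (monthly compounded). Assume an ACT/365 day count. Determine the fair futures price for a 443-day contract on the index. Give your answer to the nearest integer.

F = S · (1+r/12)^(12T) / (1+q/12)^(12T)
= 30191 × 1.010366 / 1.009019 = 30191 × 1.001335
F = 30,231

30,231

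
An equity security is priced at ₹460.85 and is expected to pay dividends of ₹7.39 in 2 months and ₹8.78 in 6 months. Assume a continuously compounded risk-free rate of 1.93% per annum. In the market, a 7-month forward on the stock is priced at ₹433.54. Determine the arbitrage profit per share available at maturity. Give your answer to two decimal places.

₹16.28 per share

PV(dividends) I = 7.39·e^(−0.0193·2/12) + 8.78·e^(−0.0193·6/12) = 16.0619
Fair forward F* = (S − I)·e^(rT) = (460.85 − 16.0619)·e^0.011258 = 444.7881 × 1.011322 = 449.8240
Market ₹433.54 < fair 449.8240: forward underpriced → reverse cash-and-carry (short the stock, invest proceeds at r, pay the dividends, go long the forward).
Profit at T = |F_mkt − F*| = |433.54 − 449.8240| = ₹16.28 per share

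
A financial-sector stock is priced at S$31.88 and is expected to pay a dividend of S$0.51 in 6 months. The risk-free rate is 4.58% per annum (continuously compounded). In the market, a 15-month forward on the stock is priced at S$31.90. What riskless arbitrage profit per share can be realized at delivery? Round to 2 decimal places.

S$1.33 per share

PV(dividends) I = 0.51·e^(−0.0458·6/12) = 0.4985
Fair forward F* = (S − I)·e^(rT) = (31.88 − 0.4985)·e^0.057250 = 31.3815 × 1.058921 = 33.2305
Market S$31.90 < fair 33.2305: forward underpriced → reverse cash-and-carry (short the stock, invest proceeds at r, pay the dividends, go long the forward).
Profit at T = |F_mkt − F*| = |31.90 − 33.2305| = S$1.33 per share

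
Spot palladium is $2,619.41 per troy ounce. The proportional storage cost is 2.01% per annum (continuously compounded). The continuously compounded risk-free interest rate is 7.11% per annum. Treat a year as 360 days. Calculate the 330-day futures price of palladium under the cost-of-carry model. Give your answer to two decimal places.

$2,847.81 per troy ounce

Net carry = r + u − y = 0.0711 + 0.0201 − 0.0000 = 0.0912
F = S·e^((r+u−y)T) = 2619.41 · e^(0.0912 × 330/360) = 2619.41 · e^0.08360000
= 2619.41 × 1.08719393 = $2,847.81 per troy ounce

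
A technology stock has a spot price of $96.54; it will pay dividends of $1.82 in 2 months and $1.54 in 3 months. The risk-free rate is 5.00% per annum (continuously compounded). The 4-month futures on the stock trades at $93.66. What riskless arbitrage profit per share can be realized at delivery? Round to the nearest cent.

PV(dividends) I = 1.82·e^(−0.0500·2/12) + 1.54·e^(−0.0500·3/12) = 3.3258
Fair futures F* = (S − I)·e^(rT) = (96.54 − 3.3258)·e^0.016667 = 93.2142 × 1.016807 = 94.7809
Market $93.66 < fair 94.7809: forward underpriced → reverse cash-and-carry (short the stock, invest proceeds at r, pay the dividends, go long the forward).
Profit at T = |F_mkt − F*| = |93.66 − 94.7809| = $1.12 per share

$1.12 per share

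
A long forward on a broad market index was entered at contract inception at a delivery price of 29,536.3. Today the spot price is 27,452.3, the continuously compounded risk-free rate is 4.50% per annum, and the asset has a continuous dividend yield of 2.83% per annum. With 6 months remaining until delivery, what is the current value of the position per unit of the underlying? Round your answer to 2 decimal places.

-1812.57

Current fair forward for the remaining 6 months: F = S·e^((r − q)·T), (r − q) = 0.0450 − 0.0283 = 0.0167
F = 27452.3 · e^(0.0167 × 6/12) = 27452.3 × 1.00838496 = 27682.4864
Value of long forward = (F − K)·e^(−rT) = (27682.4864 − 29536.3) · e^(−0.0450·6/12)
= -1853.8136 × 0.97775124 = -1812.57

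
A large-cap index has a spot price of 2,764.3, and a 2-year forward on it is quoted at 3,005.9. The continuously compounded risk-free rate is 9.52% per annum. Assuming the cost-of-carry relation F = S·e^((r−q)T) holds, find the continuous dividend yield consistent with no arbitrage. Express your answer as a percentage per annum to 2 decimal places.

From F = S·e^((r−q)T): (r − q) = ln(F/S)/T
ln(3005.9/2764.3) = ln(1.087400) = 0.083790
(r − q) = 0.083790 / (2) = 0.041895
q = r − ln(F/S)/T = 0.0952 − 0.041895 = 0.053305
q = 5.33%

5.33%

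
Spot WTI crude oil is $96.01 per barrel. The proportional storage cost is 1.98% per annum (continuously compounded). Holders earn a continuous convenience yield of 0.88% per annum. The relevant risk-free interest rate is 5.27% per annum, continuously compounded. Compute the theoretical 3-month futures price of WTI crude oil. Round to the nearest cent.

$97.55 per barrel

Net carry = r + u − y = 0.0527 + 0.0198 − 0.0088 = 0.0637
F = S·e^((r+u−y)T) = 96.01 · e^(0.0637 × 3/12) = 96.01 · e^0.015925
= 96.01 × 1.016052 = $97.55 per barrel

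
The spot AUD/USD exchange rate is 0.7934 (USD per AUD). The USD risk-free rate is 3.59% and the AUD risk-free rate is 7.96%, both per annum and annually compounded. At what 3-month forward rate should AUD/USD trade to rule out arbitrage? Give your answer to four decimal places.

By covered interest parity, F = S · (1+r_USD)^T / (1+r_AUD)^T
= 0.7934 × 1.008857 / 1.019332 = 0.7934 × 0.989724
F = 0.7852 USD per AUD

0.7852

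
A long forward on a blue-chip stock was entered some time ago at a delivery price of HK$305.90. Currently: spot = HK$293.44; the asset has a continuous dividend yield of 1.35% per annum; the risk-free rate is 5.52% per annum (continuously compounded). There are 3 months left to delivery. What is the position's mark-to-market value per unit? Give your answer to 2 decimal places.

-HK$9.26

Current fair forward for the remaining 3 months: F = S·e^((r − q)·T), (r − q) = 0.0552 − 0.0135 = 0.0417
F = 293.44 · e^(0.0417 × 3/12) = 293.44 × 1.010480 = 296.5153
Value of long forward = (F − K)·e^(−rT) = (296.5153 − 305.90) · e^(−0.0552·3/12)
= -9.3847 × 0.986295 = -9.26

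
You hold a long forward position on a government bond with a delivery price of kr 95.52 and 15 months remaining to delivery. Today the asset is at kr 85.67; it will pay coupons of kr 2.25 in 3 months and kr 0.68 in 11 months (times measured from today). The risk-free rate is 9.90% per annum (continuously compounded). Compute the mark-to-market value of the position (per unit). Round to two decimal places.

PV(remaining coupons) I = 2.25·e^(−0.0990·3/12) + 0.68·e^(−0.0990·11/12) = 2.8160
Current forward F = (S − I)·e^(rT) = (85.67 − 2.8160)·e^(0.0990·15/12) = 82.8540 × 1.131733 = 93.7686
Value (long) = (F − K)·e^(−rT) = (93.7686 − 95.52) × 0.883601 = -1.5475
Value = -kr 1.55

-kr 1.55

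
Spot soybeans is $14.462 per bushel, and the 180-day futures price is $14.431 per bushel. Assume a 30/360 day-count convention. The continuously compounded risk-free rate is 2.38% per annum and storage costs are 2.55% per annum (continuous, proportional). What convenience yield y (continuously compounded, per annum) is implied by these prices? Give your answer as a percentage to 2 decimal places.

F = S·e^((r+u−y)T) ⇒ (r+u−y) = ln(F/S)/T
ln(14.431/14.462) = -0.002146; /T ⇒ -0.004292
y = r + u − ln(F/S)/T = 0.0238 + 0.0255 + 0.004292 = 0.053592
y = 5.36%

5.36%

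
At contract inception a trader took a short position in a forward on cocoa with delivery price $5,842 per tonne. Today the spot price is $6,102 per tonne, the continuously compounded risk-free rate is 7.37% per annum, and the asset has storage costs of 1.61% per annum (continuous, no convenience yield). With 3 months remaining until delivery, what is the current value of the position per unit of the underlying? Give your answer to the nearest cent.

Current fair forward for the remaining 3 months: F = S·e^((r + u)·T), (r + u) = 0.0737 + 0.0161 = 0.0898
F = 6102 · e^(0.0898 × 3/12) = 6102 × 1.02270390 = 6240.5392
Value of long forward = (F − K)·e^(−rT) = (6240.5392 − 5842) · e^(−0.0737·3/12)
= 398.5392 × 0.98174370 = 391.26
Short position value = −(long value) = -$391.26

-$391.26 per tonne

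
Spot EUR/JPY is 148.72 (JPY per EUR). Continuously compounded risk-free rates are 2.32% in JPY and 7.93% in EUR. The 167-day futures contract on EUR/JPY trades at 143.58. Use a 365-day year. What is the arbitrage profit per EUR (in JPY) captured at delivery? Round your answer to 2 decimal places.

1.37 per EUR (in JPY)

Fair futures: F* = S·e^(carry·T), with carry = (r_JPY − r_EUR) = 0.0232 − 0.0793 = -0.0561
F* = 148.72 · e^(-0.0561 × 167/365) = 148.72 · e^-0.025668 = 148.72 × 0.974659 = 144.9513
Market 143.58 < fair 144.9513: forward underpriced → reverse cash-and-carry (short spot, go long the forward).
At maturity, profit = |F_mkt − F*| = |143.58 − 144.9513| = 1.37 per EUR (in JPY)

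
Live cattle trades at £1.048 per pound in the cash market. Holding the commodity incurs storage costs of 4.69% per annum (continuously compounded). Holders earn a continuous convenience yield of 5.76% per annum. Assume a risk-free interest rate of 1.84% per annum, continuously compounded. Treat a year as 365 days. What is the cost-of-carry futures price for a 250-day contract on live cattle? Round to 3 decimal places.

£1.054 per pound

Net carry = r + u − y = 0.0184 + 0.0469 − 0.0576 = 0.0077
F = S·e^((r+u−y)T) = 1.048 · e^(0.0077 × 250/365) = 1.048 · e^0.005274
= 1.048 × 1.005288 = £1.054 per pound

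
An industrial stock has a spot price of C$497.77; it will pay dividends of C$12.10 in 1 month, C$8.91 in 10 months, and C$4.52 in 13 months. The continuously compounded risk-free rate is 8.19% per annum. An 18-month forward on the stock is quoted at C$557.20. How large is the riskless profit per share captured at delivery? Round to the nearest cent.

PV(dividends) I = 12.10·e^(−0.0819·1/12) + 8.91·e^(−0.0819·10/12) + 4.52·e^(−0.0819·13/12) = 24.4761
Fair forward F* = (S − I)·e^(rT) = (497.77 − 24.4761)·e^0.122850 = 473.2939 × 1.130715 = 535.1605
Market C$557.20 > fair 535.1605: forward overpriced → cash-and-carry (borrow at r, buy the stock and collect the dividends, short the forward).
Profit at T = |F_mkt − F*| = |557.20 − 535.1605| = C$22.04 per share

C$22.04 per share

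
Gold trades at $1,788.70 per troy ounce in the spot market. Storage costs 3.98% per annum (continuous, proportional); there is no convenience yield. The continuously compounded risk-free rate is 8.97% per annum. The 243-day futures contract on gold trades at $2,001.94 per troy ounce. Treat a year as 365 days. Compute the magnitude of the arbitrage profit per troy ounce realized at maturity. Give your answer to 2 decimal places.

$52.18 per troy ounce

Fair futures: F* = S·e^(carry·T), with carry = (r + u) = 0.0897 + 0.0398 = 0.1295
F* = 1788.70 · e^(0.1295 × 243/365) = 1788.70 · e^0.08621507 = 1788.70 × 1.09004074 = $1949.7559
Market $2001.94 > fair $1949.7559: forward overpriced → cash-and-carry (buy spot, short the forward).
At maturity, profit = |F_mkt − F*| = |2001.94 − 1949.7559| = $52.18 per troy ounce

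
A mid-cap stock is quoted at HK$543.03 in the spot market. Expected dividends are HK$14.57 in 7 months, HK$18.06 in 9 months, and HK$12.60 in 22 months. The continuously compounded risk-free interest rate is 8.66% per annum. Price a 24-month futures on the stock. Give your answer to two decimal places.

PV(dividends) I = 14.57·e^(−0.0866·7/12) + 18.06·e^(−0.0866·9/12) + 12.60·e^(−0.0866·22/12)
I = 13.8523 + 16.9243 + 10.7503 = 41.5269
F = (S − I)·e^(rT) = (543.03 − 41.5269) · e^(0.0866·24/12)
= 501.5031 · e^0.173200 = 501.5031 × 1.189104 = HK$596.34

HK$596.34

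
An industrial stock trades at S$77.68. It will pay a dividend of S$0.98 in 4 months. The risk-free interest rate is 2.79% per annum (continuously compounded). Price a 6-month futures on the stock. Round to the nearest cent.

PV(dividends) I = 0.98·e^(−0.0279·4/12)
I = 0.9709
F = (S − I)·e^(rT) = (77.68 − 0.9709) · e^(0.0279·6/12)
= 76.7091 · e^0.013950 = 76.7091 × 1.014048 = S$77.79

S$77.79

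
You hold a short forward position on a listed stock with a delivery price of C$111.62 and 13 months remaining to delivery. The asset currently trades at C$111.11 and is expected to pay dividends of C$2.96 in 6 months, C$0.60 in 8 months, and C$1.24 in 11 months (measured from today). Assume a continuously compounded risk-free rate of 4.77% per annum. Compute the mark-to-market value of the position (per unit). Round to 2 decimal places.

PV(remaining dividends) I = 2.96·e^(−0.0477·6/12) + 0.60·e^(−0.0477·8/12) + 1.24·e^(−0.0477·11/12) = 4.6584
Current forward F = (S − I)·e^(rT) = (111.11 − 4.6584)·e^(0.0477·13/12) = 106.4516 × 1.053033 = 112.0970
Value (long) = (F − K)·e^(−rT) = (112.0970 − 111.62) × 0.949637 = 0.4530
Short position value = −(long value) = -C$0.45

-C$0.45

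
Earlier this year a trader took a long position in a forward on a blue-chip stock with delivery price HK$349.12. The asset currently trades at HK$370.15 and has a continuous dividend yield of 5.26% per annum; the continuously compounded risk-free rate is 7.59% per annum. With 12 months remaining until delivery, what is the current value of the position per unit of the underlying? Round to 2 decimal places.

Current fair forward for the remaining 12 months: F = S·e^((r − q)·T), (r − q) = 0.0759 − 0.0526 = 0.0233
F = 370.15 · e^(0.0233 × 12/12) = 370.15 × 1.023574 = 378.8759
Value of long forward = (F − K)·e^(−rT) = (378.8759 − 349.12) · e^(−0.0759·12/12)
= 29.7559 × 0.926909 = 27.58

HK$27.58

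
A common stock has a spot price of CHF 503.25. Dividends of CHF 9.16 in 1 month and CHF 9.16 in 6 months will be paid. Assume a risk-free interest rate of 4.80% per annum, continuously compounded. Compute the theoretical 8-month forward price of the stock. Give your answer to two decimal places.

PV(dividends) I = 9.16·e^(−0.0480·1/12) + 9.16·e^(−0.0480·6/12)
I = 9.1234 + 8.9428 = 18.0662
F = (S − I)·e^(rT) = (503.25 − 18.0662) · e^(0.0480·8/12)
= 485.1838 · e^0.032000 = 485.1838 × 1.032518 = CHF 500.96

CHF 500.96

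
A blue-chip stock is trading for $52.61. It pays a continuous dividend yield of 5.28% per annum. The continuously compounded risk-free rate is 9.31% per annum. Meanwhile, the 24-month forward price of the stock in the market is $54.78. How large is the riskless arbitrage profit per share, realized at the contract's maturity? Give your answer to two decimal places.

Fair forward: F* = S·e^(carry·T), with carry = (r − q) = 0.0931 − 0.0528 = 0.0403
F* = 52.61 · e^(0.0403 × 24/12) = 52.61 · e^0.080600 = 52.61 × 1.083937 = $57.0259
Market $54.78 < fair $57.0259: forward underpriced → reverse cash-and-carry (short spot, go long the forward).
At maturity, profit = |F_mkt − F*| = |54.78 − 57.0259| = $2.25 per share

$2.25 per share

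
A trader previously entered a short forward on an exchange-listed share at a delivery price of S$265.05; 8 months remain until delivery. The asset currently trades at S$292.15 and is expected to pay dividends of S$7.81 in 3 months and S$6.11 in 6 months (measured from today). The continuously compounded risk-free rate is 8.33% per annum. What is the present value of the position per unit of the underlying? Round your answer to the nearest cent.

PV(remaining dividends) I = 7.81·e^(−0.0833·3/12) + 6.11·e^(−0.0833·6/12) = 13.5098
Current forward F = (S − I)·e^(rT) = (292.15 − 13.5098)·e^(0.0833·8/12) = 278.6402 × 1.057104 = 294.5517
Value (long) = (F − K)·e^(−rT) = (294.5517 − 265.05) × 0.945980 = 27.9080
Short position value = −(long value) = -S$27.91

-S$27.91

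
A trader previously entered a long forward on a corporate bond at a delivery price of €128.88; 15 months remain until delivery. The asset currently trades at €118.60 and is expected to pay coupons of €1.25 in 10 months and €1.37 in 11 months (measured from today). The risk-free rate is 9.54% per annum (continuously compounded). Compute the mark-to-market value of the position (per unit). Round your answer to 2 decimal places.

PV(remaining coupons) I = 1.25·e^(−0.0954·10/12) + 1.37·e^(−0.0954·11/12) = 2.4098
Current forward F = (S − I)·e^(rT) = (118.60 − 2.4098)·e^(0.0954·15/12) = 116.1902 × 1.126652 = 130.9059
Value (long) = (F − K)·e^(−rT) = (130.9059 − 128.88) × 0.887586 = 1.7982
Value = €1.80

€1.80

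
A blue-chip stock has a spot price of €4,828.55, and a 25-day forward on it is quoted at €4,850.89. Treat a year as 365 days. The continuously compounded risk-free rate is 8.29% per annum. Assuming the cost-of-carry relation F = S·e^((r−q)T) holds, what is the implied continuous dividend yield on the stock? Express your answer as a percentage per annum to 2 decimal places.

1.55%

From F = S·e^((r−q)T): (r − q) = ln(F/S)/T
ln(4850.89/4828.55) = ln(1.004627) = 0.004616
(r − q) = 0.004616 / (25/365) = 0.067394
q = r − ln(F/S)/T = 0.0829 − 0.067394 = 0.015506
q = 1.55%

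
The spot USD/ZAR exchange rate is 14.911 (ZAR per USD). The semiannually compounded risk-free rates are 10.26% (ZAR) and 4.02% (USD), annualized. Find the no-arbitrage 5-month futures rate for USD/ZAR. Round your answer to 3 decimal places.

15.290

By covered interest parity, F = S · (1+r_ZAR/2)^(2T) / (1+r_USD/2)^(2T)
= 14.911 × 1.042571 / 1.016722 = 14.911 × 1.025424
F = 15.290 ZAR per USD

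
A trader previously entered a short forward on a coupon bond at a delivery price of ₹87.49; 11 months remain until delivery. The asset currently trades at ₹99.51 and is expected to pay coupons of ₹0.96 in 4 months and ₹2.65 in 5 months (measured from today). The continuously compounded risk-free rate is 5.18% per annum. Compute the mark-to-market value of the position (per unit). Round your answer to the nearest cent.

-₹12.54

PV(remaining coupons) I = 0.96·e^(−0.0518·4/12) + 2.65·e^(−0.0518·5/12) = 3.5370
Current forward F = (S − I)·e^(rT) = (99.51 − 3.5370)·e^(0.0518·11/12) = 95.9730 × 1.048629 = 100.6401
Value (long) = (F − K)·e^(−rT) = (100.6401 − 87.49) × 0.953626 = 12.5403
Short position value = −(long value) = -₹12.54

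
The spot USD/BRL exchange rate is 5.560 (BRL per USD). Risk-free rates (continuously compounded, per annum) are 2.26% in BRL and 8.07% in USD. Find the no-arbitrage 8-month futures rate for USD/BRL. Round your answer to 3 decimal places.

F = S·e^((r_BRL − r_USD)T) = 5.560 · e^((0.0226 − 0.0807) × 8/12)
= 5.560 · e^-0.038733 = 5.560 × 0.962008
F = 5.349 BRL per USD

5.349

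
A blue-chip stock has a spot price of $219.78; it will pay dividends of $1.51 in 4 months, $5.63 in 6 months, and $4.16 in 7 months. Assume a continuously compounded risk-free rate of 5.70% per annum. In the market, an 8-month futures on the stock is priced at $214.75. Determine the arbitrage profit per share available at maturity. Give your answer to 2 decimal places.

PV(dividends) I = 1.51·e^(−0.0570·4/12) + 5.63·e^(−0.0570·6/12) + 4.16·e^(−0.0570·7/12) = 10.9773
Fair futures F* = (S − I)·e^(rT) = (219.78 − 10.9773)·e^0.038000 = 208.8027 × 1.038731 = 216.8898
Market $214.75 < fair 216.8898: forward underpriced → reverse cash-and-carry (short the stock, invest proceeds at r, pay the dividends, go long the forward).
Profit at T = |F_mkt − F*| = |214.75 − 216.8898| = $2.14 per share

$2.14 per share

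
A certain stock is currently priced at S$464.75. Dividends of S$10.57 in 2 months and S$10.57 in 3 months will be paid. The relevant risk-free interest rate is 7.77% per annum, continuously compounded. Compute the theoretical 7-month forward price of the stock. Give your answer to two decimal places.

PV(dividends) I = 10.57·e^(−0.0777·2/12) + 10.57·e^(−0.0777·3/12)
I = 10.4340 + 10.3667 = 20.8007
F = (S − I)·e^(rT) = (464.75 − 20.8007) · e^(0.0777·7/12)
= 443.9493 · e^0.045325 = 443.9493 × 1.046368 = S$464.53

S$464.53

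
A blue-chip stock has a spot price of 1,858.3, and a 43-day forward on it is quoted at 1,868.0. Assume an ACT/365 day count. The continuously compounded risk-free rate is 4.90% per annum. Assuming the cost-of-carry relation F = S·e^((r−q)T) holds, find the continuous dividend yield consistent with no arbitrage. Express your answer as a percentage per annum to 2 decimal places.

0.48%

From F = S·e^((r−q)T): (r − q) = ln(F/S)/T
ln(1868.0/1858.3) = ln(1.005220) = 0.005206
(r − q) = 0.005206 / (43/365) = 0.044190
q = r − ln(F/S)/T = 0.0490 − 0.044190 = 0.004810
q = 0.48%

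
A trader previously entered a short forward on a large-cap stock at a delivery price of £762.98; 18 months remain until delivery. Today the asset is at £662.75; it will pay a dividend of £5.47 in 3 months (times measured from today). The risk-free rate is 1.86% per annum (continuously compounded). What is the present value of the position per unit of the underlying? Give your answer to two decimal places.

£84.68

PV(remaining dividends) I = 5.47·e^(−0.0186·3/12) = 5.4446
Current forward F = (S − I)·e^(rT) = (662.75 − 5.4446)·e^(0.0186·18/12) = 657.3054 × 1.028293 = 675.9025
Value (long) = (F − K)·e^(−rT) = (675.9025 − 762.98) × 0.972486 = -84.6816
Short position value = −(long value) = £84.68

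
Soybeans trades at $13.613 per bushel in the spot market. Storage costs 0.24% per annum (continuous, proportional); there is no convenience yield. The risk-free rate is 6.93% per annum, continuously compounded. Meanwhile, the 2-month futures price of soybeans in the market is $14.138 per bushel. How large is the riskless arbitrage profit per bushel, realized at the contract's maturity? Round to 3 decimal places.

Fair futures: F* = S·e^(carry·T), with carry = (r + u) = 0.0693 + 0.0024 = 0.0717
F* = 13.613 · e^(0.0717 × 2/12) = 13.613 · e^0.011950 = 13.613 × 1.012022 = $13.7767
Market $14.138 > fair $13.7767: forward overpriced → cash-and-carry (buy spot, short the forward).
At maturity, profit = |F_mkt − F*| = |14.138 − 13.7767| = $0.361 per bushel

$0.361 per bushel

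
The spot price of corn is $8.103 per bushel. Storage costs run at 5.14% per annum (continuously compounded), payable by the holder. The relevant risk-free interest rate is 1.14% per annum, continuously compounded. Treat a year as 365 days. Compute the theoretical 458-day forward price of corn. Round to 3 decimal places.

Net carry = r + u − y = 0.0114 + 0.0514 − 0.0000 = 0.0628
F = S·e^((r+u−y)T) = 8.103 · e^(0.0628 × 458/365) = 8.103 · e^0.078801
= 8.103 × 1.081989 = $8.767 per bushel

$8.767 per bushel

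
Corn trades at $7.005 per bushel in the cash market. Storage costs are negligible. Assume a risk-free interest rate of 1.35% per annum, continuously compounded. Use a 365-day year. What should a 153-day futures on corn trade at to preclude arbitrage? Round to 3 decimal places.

F = S·e^(rT) = 7.005 · e^(0.0135 × 153/365) = 7.005 · e^0.005659
= 7.005 × 1.005675 = $7.045 per bushel

$7.045 per bushel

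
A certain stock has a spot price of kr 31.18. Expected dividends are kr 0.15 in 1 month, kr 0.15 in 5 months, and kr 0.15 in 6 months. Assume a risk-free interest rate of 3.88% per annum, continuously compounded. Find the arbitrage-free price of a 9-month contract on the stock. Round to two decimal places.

PV(dividends) I = 0.15·e^(−0.0388·1/12) + 0.15·e^(−0.0388·5/12) + 0.15·e^(−0.0388·6/12)
I = 0.1495 + 0.1476 + 0.1471 = 0.4442
F = (S − I)·e^(rT) = (31.18 − 0.4442) · e^(0.0388·9/12)
= 30.7358 · e^0.029100 = 30.7358 × 1.029528 = kr 31.64

kr 31.64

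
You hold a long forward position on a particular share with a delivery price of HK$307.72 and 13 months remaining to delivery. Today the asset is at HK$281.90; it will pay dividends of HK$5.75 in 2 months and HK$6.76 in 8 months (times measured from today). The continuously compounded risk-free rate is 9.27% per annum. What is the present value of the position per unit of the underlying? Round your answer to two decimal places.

PV(remaining dividends) I = 5.75·e^(−0.0927·2/12) + 6.76·e^(−0.0927·8/12) = 12.0167
Current forward F = (S − I)·e^(rT) = (281.90 − 12.0167)·e^(0.0927·13/12) = 269.8833 × 1.105641 = 298.3940
Value (long) = (F − K)·e^(−rT) = (298.3940 − 307.72) × 0.904453 = -8.4349
Value = -HK$8.43

-HK$8.43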